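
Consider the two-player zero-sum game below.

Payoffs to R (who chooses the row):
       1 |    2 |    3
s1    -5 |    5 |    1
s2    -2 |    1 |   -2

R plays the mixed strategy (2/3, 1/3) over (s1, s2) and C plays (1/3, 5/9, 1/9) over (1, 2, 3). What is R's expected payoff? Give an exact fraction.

Against (1/3, 5/9, 1/9), each row's expected payoff is s1: 11/9; s2: -1/3.
Taking the (2/3, 1/3)-weighted average: (2/3)·(11/9) + (1/3)·(-1/3) = 19/27.

19/27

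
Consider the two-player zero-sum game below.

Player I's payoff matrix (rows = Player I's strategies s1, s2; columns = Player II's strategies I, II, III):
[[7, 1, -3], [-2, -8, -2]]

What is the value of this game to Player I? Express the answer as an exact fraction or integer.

-13/5

Column I is strictly dominated by II for Player II (it gives Player I more in every row).
The remaining 2×2 game on (s1, s2) × (II, III) has no saddle point. Let Player I play s1 with probability p; indifference gives p − 8(1−p) = −3p − 2(1−p), so p = 3/5.
Similarly Player II's optimal q on II is 1/10, and the value is 1·(1/10) + (-3)·(9/10) = -13/5.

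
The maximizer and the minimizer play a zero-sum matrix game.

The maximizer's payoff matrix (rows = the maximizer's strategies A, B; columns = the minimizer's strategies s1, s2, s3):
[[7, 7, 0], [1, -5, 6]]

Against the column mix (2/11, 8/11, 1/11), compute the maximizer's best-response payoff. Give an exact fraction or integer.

A: (7)·(2/11) + (7)·(8/11) + (0)·(1/11) = 70/11.
B: (1)·(2/11) + (-5)·(8/11) + (6)·(1/11) = -32/11.
The best pure response is A with expected payoff 70/11.

70/11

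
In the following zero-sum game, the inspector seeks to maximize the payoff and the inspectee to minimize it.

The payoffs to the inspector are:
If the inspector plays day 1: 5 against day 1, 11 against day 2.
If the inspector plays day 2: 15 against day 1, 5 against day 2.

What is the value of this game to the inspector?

Row minima are 5 and 5, so the inspector's maximin is 5; column maxima are 15 and 11, so the inspectee's minimax is 11. These differ, so the equilibrium is in mixed strategies.
Let the inspector play day 1 with probability p. The inspectee is indifferent when 5p + 15(1−p) = 11p + 5(1−p), giving p = 5/8.
Let the inspectee play day 1 with probability q. The inspector is indifferent when 5q + 11(1−q) = 15q + 5(1−q), giving q = 3/8.
The value is 5·(3/8) + (11)·(5/8) = 35/4.

35/4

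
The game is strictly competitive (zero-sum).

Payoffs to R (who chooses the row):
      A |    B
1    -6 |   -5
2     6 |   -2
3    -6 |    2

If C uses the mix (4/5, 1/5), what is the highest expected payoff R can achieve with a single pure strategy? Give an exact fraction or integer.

1: (-6)·(4/5) + (-5)·(1/5) = -29/5.
2: (6)·(4/5) + (-2)·(1/5) = 22/5.
3: (-6)·(4/5) + (2)·(1/5) = -22/5.
The best pure response is 2 with expected payoff 22/5.

22/5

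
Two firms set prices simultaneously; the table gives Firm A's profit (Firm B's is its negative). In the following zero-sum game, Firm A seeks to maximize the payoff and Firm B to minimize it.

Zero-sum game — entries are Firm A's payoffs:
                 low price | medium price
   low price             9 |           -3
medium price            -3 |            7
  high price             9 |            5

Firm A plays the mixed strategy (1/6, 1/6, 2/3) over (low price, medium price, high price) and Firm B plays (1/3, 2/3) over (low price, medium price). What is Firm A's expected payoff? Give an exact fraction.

Against (1/3, 2/3), each row's expected payoff is low price: 1; medium price: 11/3; high price: 19/3.
Taking the (1/6, 1/6, 2/3)-weighted average: (1/6)·(1) + (1/6)·(11/3) + (2/3)·(19/3) = 5.

5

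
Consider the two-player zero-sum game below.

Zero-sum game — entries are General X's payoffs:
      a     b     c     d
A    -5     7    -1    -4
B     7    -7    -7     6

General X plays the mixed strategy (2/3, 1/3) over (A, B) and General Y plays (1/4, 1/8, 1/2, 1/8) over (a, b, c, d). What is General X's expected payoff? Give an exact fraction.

-37/24

Against (1/4, 1/8, 1/2, 1/8), each row's expected payoff is A: -11/8; B: -15/8.
Taking the (2/3, 1/3)-weighted average: (2/3)·(-11/8) + (1/3)·(-15/8) = -37/24.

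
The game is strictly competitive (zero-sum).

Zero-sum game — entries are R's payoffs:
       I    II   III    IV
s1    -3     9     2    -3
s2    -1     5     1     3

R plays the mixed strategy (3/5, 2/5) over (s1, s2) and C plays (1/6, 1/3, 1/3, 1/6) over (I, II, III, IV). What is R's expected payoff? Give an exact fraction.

38/15

Against (1/6, 1/3, 1/3, 1/6), each row's expected payoff is s1: 8/3; s2: 7/3.
Taking the (3/5, 2/5)-weighted average: (3/5)·(8/3) + (2/5)·(7/3) = 38/15.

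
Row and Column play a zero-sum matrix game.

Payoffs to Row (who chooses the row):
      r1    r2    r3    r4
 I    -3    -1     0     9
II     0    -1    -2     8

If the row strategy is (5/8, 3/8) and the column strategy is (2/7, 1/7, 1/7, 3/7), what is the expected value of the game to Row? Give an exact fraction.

163/56

Against (2/7, 1/7, 1/7, 3/7), each row's expected payoff is I: 20/7; II: 3.
Taking the (5/8, 3/8)-weighted average: (5/8)·(20/7) + (3/8)·(3) = 163/56.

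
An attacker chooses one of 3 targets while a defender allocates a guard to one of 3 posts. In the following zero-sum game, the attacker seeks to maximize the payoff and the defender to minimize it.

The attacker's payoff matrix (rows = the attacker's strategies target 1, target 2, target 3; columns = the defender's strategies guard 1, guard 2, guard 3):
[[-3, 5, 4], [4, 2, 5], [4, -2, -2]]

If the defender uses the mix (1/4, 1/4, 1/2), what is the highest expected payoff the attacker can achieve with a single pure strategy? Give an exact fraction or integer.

target 1: (-3)·(1/4) + (5)·(1/4) + (4)·(1/2) = 5/2.
target 2: (4)·(1/4) + (2)·(1/4) + (5)·(1/2) = 4.
target 3: (4)·(1/4) + (-2)·(1/4) + (-2)·(1/2) = -1/2.
The best pure response is target 2 with expected payoff 4.

4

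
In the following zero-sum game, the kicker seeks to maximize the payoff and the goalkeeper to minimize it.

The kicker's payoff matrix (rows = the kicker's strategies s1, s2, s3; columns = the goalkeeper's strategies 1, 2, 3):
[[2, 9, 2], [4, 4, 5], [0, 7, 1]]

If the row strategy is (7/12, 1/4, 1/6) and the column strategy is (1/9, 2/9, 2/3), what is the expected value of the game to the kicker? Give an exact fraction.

65/18

Against (1/9, 2/9, 2/3), each row's expected payoff is s1: 32/9; s2: 14/3; s3: 20/9.
Taking the (7/12, 1/4, 1/6)-weighted average: (7/12)·(32/9) + (1/4)·(14/3) + (1/6)·(20/9) = 65/18.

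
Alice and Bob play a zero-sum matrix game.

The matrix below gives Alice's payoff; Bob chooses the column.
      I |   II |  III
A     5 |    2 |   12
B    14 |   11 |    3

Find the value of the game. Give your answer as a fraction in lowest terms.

Column I is strictly dominated by II for Bob (it gives Alice more in every row).
The remaining 2×2 game on (A, B) × (II, III) has no saddle point. Let Alice play A with probability p; indifference gives 2p + 11(1−p) = 12p + 3(1−p), so p = 4/9.
Similarly Bob's optimal q on II is 1/2, and the value is 2·(1/2) + (12)·(1/2) = 7.

7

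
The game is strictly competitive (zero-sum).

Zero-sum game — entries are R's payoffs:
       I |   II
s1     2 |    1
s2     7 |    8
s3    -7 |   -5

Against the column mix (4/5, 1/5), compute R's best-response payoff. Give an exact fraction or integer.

36/5

s1: (2)·(4/5) + (1)·(1/5) = 9/5.
s2: (7)·(4/5) + (8)·(1/5) = 36/5.
s3: (-7)·(4/5) + (-5)·(1/5) = -33/5.
The best pure response is s2 with expected payoff 36/5.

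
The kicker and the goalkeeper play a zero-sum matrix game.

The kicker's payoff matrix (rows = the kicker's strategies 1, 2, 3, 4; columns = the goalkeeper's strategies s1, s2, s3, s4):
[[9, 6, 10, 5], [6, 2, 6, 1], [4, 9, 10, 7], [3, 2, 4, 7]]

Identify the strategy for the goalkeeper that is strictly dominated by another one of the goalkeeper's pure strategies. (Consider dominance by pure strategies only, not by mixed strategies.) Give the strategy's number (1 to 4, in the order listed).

The goalkeeper prefers columns that give the kicker less. Compare s3 with s2: 6 < 10, 2 < 6, 9 < 10, 2 < 4.
So s2 strictly dominates s3 for the goalkeeper; s3 is strictly dominated.

3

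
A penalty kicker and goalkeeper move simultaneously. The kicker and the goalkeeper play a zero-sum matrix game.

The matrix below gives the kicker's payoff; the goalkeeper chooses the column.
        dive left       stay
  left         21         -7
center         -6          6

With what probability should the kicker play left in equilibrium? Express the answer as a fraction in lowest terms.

Row minima are -7 and -6, so the kicker's maximin is -6; column maxima are 21 and 6, so the goalkeeper's minimax is 6. These differ, so the equilibrium is in mixed strategies.
Let the kicker play left with probability p. The goalkeeper is indifferent when 21p − 6(1−p) = −7p + 6(1−p), giving p = 3/10.

3/10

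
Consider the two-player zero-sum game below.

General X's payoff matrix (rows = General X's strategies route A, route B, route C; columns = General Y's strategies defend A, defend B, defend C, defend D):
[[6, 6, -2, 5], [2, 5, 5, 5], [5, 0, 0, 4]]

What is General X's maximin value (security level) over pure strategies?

The worst-case payoff for each row is route A: -2, route B: 2, route C: 0.
The best of these is 2.

2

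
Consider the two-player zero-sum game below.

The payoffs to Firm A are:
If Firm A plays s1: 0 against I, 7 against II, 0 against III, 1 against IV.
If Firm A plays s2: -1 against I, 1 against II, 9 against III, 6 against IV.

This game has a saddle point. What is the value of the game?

0

Row minima: 0, -1 → Firm A's maximin is 0.
Column maxima: 0, 7, 9, 6 → Firm B's minimax is 0.
They coincide at (s1, I), so the value is 0.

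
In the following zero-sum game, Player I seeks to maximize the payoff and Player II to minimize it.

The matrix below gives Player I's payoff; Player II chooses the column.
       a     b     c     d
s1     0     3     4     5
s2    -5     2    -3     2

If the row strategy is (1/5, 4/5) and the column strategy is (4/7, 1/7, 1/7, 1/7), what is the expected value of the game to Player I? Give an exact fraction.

Against (4/7, 1/7, 1/7, 1/7), each row's expected payoff is s1: 12/7; s2: -19/7.
Taking the (1/5, 4/5)-weighted average: (1/5)·(12/7) + (4/5)·(-19/7) = -64/35.

-64/35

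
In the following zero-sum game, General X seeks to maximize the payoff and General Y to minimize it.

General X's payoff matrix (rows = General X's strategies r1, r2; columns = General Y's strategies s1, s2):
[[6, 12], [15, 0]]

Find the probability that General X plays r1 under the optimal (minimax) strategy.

Row minima are 6 and 0, so General X's maximin is 6; column maxima are 15 and 12, so General Y's minimax is 12. These differ, so the equilibrium is in mixed strategies.
Let General X play r1 with probability p. General Y is indifferent when 6p + 15(1−p) = 12p, giving p = 5/7.

5/7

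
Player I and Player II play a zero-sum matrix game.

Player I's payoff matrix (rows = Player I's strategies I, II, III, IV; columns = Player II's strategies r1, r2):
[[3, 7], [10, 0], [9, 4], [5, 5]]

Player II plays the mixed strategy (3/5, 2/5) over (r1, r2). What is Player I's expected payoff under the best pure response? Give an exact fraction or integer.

I: (3)·(3/5) + (7)·(2/5) = 23/5.
II: (10)·(3/5) + (0)·(2/5) = 6.
III: (9)·(3/5) + (4)·(2/5) = 7.
IV: (5)·(3/5) + (5)·(2/5) = 5.
The best pure response is III with expected payoff 7.

7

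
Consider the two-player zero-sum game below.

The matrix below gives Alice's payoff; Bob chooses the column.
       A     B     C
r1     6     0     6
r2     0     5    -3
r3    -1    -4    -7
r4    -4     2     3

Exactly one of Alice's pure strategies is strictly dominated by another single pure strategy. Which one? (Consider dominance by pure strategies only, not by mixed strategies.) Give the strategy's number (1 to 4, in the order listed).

Compare r3 with r1: 6 > -1, 0 > -4, 6 > -7.
So r1 strictly dominates r3 for Alice; r3 is strictly dominated.

3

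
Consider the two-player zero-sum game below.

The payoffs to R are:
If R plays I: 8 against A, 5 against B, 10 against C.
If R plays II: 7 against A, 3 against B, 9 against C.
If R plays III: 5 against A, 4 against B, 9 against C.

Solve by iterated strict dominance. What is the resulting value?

5

Row II is strictly dominated by row I (8>7, 5>3, 10>9); eliminate II.
Row III is strictly dominated by row I (8>5, 5>4, 10>9); eliminate III.
Column A is strictly dominated by B for C (5<8); eliminate A.
Column C is strictly dominated by B for C (5<10); eliminate C.
Only (I, B) remains, with payoff 5.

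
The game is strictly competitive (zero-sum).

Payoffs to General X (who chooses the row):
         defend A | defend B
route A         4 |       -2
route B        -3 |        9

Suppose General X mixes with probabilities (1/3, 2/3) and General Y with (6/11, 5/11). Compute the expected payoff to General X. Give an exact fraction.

Against (6/11, 5/11), each row's expected payoff is route A: 14/11; route B: 27/11.
Taking the (1/3, 2/3)-weighted average: (1/3)·(14/11) + (2/3)·(27/11) = 68/33.

68/33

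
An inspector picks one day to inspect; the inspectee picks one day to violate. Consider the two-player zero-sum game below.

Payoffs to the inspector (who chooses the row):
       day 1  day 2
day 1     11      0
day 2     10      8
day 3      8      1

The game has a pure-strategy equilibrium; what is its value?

8

Row minima: 0, 8, 1 → the inspector's maximin is 8.
Column maxima: 11, 8 → the inspectee's minimax is 8.
They coincide at (day 2, day 2), so the value is 8.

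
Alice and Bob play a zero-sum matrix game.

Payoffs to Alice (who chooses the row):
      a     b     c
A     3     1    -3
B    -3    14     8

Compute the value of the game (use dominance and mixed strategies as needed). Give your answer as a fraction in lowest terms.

15/17

Column b is strictly dominated by c for Bob (it gives Alice more in every row).
The remaining 2×2 game on (A, B) × (a, c) has no saddle point. Let Alice play A with probability p; indifference gives 3p − 3(1−p) = −3p + 8(1−p), so p = 11/17.
Similarly Bob's optimal q on a is 11/17, and the value is 3·(11/17) + (-3)·(6/17) = 15/17.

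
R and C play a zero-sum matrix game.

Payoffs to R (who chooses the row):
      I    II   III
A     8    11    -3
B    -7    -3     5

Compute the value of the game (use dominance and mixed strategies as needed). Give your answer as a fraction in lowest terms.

19/23

Column II is strictly dominated by I for C (it gives R more in every row).
The remaining 2×2 game on (A, B) × (I, III) has no saddle point. Let R play A with probability p; indifference gives 8p − 7(1−p) = −3p + 5(1−p), so p = 12/23.
Similarly C's optimal q on I is 8/23, and the value is 8·(8/23) + (-3)·(15/23) = 19/23.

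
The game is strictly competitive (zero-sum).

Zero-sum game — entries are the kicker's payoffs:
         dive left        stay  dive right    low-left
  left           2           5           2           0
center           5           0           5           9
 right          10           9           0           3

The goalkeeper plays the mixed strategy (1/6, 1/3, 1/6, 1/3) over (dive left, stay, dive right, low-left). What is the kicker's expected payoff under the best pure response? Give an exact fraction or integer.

left: (2)·(1/6) + (5)·(1/3) + (2)·(1/6) + (0)·(1/3) = 7/3.
center: (5)·(1/6) + (0)·(1/3) + (5)·(1/6) + (9)·(1/3) = 14/3.
right: (10)·(1/6) + (9)·(1/3) + (0)·(1/6) + (3)·(1/3) = 17/3.
The best pure response is right with expected payoff 17/3.

17/3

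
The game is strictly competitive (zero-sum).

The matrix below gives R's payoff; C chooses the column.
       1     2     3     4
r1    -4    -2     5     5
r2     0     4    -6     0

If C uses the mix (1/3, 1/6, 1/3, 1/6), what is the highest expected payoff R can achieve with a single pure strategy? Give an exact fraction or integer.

5/6

r1: (-4)·(1/3) + (-2)·(1/6) + (5)·(1/3) + (5)·(1/6) = 5/6.
r2: (0)·(1/3) + (4)·(1/6) + (-6)·(1/3) + (0)·(1/6) = -4/3.
The best pure response is r1 with expected payoff 5/6.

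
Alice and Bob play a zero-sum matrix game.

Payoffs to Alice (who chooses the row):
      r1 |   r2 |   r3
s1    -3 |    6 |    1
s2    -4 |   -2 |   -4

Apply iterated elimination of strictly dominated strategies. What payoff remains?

Column r2 is strictly dominated by r1 for Bob (-3<6, -4<-2); eliminate r2.
Row s2 is strictly dominated by row s1 (-3>-4, 1>-4); eliminate s2.
Column r3 is strictly dominated by r1 for Bob (-3<1); eliminate r3.
Only (s1, r1) remains, with payoff -3.

-3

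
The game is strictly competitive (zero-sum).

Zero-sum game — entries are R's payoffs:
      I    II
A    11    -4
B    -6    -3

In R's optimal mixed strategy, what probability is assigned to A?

1/6

Row minima are -4 and -6, so R's maximin is -4; column maxima are 11 and -3, so C's minimax is -3. These differ, so the equilibrium is in mixed strategies.
Let R play A with probability p. C is indifferent when 11p − 6(1−p) = −4p − 3(1−p), giving p = 1/6.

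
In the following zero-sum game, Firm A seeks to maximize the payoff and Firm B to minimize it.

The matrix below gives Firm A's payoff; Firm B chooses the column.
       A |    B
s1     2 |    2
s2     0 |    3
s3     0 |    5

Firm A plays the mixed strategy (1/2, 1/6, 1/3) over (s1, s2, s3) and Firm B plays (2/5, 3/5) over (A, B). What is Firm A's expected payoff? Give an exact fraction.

Against (2/5, 3/5), each row's expected payoff is s1: 2; s2: 9/5; s3: 3.
Taking the (1/2, 1/6, 1/3)-weighted average: (1/2)·(2) + (1/6)·(9/5) + (1/3)·(3) = 23/10.

23/10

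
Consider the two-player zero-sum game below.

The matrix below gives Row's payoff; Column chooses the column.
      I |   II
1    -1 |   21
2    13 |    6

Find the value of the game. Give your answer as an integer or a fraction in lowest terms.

Row minima are -1 and 6, so Row's maximin is 6; column maxima are 13 and 21, so Column's minimax is 13. These differ, so the equilibrium is in mixed strategies.
Let Row play 1 with probability p. Column is indifferent when −p + 13(1−p) = 21p + 6(1−p), giving p = 7/29.
Let Column play I with probability q. Row is indifferent when −q + 21(1−q) = 13q + 6(1−q), giving q = 15/29.
The value is -1·(15/29) + (21)·(14/29) = 279/29.

279/29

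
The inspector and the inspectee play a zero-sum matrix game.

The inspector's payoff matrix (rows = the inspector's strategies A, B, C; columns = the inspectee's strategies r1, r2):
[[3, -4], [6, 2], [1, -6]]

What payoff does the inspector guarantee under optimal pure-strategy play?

Row minima: -4, 2, -6 → the inspector's maximin is 2.
Column maxima: 6, 2 → the inspectee's minimax is 2.
They coincide at (B, r2), so the value is 2.

2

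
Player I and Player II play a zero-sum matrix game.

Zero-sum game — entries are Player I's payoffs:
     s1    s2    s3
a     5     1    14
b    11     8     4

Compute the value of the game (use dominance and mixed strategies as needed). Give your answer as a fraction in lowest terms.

108/17

Column s1 is strictly dominated by s2 for Player II (it gives Player I more in every row).
The remaining 2×2 game on (a, b) × (s2, s3) has no saddle point. Let Player I play a with probability p; indifference gives p + 8(1−p) = 14p + 4(1−p), so p = 4/17.
Similarly Player II's optimal q on s2 is 10/17, and the value is 1·(10/17) + (14)·(7/17) = 108/17.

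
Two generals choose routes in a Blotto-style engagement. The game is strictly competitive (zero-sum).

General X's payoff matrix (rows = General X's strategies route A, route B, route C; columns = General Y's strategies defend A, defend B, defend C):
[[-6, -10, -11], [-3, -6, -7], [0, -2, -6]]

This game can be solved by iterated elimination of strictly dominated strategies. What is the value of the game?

Column defend B is strictly dominated by defend C for General Y (-11<-10, -7<-6, -6<-2); eliminate defend B.
Row route A is strictly dominated by row route B (-3>-6, -7>-11); eliminate route A.
Row route B is strictly dominated by row route C (0>-3, -6>-7); eliminate route B.
Column defend A is strictly dominated by defend C for General Y (-6<0); eliminate defend A.
Only (route C, defend C) remains, with payoff -6.

-6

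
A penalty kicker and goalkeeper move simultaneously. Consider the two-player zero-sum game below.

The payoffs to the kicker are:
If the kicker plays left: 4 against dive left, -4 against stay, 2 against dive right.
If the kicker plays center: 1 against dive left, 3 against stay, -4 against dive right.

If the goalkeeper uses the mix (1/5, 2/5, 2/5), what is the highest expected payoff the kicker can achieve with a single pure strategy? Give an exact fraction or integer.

left: (4)·(1/5) + (-4)·(2/5) + (2)·(2/5) = 0.
center: (1)·(1/5) + (3)·(2/5) + (-4)·(2/5) = -1/5.
The best pure response is left with expected payoff 0.

0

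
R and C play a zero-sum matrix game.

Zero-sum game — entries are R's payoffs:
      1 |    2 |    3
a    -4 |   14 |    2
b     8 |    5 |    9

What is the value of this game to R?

Column 3 is strictly dominated by 1 for C (it gives R more in every row).
The remaining 2×2 game on (a, b) × (1, 2) has no saddle point. Let R play a with probability p; indifference gives −4p + 8(1−p) = 14p + 5(1−p), so p = 1/7.
Similarly C's optimal q on 1 is 3/7, and the value is -4·(3/7) + (14)·(4/7) = 44/7.

44/7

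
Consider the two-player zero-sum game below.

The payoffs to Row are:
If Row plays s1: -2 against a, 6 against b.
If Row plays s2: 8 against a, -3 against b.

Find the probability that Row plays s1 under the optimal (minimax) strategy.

11/19

Row minima are -2 and -3, so Row's maximin is -2; column maxima are 8 and 6, so Column's minimax is 6. These differ, so the equilibrium is in mixed strategies.
Let Row play s1 with probability p. Column is indifferent when −2p + 8(1−p) = 6p − 3(1−p), giving p = 11/19.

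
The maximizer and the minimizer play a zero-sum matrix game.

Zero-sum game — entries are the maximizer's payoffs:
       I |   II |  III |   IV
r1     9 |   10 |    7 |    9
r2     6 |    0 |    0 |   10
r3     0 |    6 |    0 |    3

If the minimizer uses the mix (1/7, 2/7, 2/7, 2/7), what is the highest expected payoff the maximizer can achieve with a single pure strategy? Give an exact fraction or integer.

61/7

r1: (9)·(1/7) + (10)·(2/7) + (7)·(2/7) + (9)·(2/7) = 61/7.
r2: (6)·(1/7) + (0)·(2/7) + (0)·(2/7) + (10)·(2/7) = 26/7.
r3: (0)·(1/7) + (6)·(2/7) + (0)·(2/7) + (3)·(2/7) = 18/7.
The best pure response is r1 with expected payoff 61/7.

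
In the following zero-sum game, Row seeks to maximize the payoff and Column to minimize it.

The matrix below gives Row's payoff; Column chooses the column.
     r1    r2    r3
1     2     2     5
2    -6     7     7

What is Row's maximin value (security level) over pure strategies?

The worst-case payoff for each row is 1: 2, 2: -6.
The best of these is 2.

2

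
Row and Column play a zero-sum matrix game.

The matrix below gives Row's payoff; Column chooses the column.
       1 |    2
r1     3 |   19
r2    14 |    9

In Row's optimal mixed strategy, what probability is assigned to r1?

Row minima are 3 and 9, so Row's maximin is 9; column maxima are 14 and 19, so Column's minimax is 14. These differ, so the equilibrium is in mixed strategies.
Let Row play r1 with probability p. Column is indifferent when 3p + 14(1−p) = 19p + 9(1−p), giving p = 5/21.

5/21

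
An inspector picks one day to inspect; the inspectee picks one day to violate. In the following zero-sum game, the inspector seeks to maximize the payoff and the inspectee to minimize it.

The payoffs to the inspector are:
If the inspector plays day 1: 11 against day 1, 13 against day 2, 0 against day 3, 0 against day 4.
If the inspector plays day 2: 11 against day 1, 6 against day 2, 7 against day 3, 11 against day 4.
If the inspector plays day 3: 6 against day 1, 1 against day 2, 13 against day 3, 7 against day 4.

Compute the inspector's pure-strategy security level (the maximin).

6

The worst-case payoff for each row is day 1: 0, day 2: 6, day 3: 1.
The best of these is 6.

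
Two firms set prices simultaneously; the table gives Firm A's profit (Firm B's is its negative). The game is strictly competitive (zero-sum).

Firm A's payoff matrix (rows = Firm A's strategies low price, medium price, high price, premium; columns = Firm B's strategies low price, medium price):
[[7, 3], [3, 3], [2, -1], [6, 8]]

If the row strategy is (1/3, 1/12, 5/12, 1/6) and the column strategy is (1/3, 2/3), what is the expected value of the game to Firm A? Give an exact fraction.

Against (1/3, 2/3), each row's expected payoff is low price: 13/3; medium price: 3; high price: 0; premium: 22/3.
Taking the (1/3, 1/12, 5/12, 1/6)-weighted average: (1/3)·(13/3) + (1/12)·(3) + (5/12)·(0) + (1/6)·(22/3) = 35/12.

35/12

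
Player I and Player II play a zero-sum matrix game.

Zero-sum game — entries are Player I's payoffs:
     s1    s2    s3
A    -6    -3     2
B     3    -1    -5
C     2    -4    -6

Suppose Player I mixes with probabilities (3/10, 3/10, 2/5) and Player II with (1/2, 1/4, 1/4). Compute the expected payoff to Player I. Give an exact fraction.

-63/40

Against (1/2, 1/4, 1/4), each row's expected payoff is A: -13/4; B: 0; C: -3/2.
Taking the (3/10, 3/10, 2/5)-weighted average: (3/10)·(-13/4) + (3/10)·(0) + (2/5)·(-3/2) = -63/40.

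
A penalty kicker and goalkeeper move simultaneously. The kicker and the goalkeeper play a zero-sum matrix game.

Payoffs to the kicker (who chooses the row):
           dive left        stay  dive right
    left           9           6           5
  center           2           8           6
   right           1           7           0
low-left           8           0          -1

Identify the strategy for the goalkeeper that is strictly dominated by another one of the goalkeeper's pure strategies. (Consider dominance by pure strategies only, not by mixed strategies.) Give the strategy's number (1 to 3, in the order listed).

2

The goalkeeper prefers columns that give the kicker less. Compare stay with dive right: 5 < 6, 6 < 8, 0 < 7, -1 < 0.
So dive right strictly dominates stay for the goalkeeper; stay is strictly dominated.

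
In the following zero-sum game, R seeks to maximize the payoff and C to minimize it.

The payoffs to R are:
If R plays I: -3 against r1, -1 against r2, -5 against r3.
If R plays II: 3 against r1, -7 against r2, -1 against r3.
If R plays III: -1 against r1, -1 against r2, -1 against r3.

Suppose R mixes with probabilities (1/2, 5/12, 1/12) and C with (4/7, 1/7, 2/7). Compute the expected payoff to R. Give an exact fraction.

-65/42

Against (4/7, 1/7, 2/7), each row's expected payoff is I: -23/7; II: 3/7; III: -1.
Taking the (1/2, 5/12, 1/12)-weighted average: (1/2)·(-23/7) + (5/12)·(3/7) + (1/12)·(-1) = -65/42.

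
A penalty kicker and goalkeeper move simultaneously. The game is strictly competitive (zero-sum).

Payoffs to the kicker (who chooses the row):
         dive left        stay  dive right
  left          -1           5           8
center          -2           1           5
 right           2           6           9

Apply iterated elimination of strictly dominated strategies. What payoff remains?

2

Column dive right is strictly dominated by dive left for the goalkeeper (-1<8, -2<5, 2<9); eliminate dive right.
Row center is strictly dominated by row left (-1>-2, 5>1); eliminate center.
Row left is strictly dominated by row right (2>-1, 6>5); eliminate left.
Column stay is strictly dominated by dive left for the goalkeeper (2<6); eliminate stay.
Only (right, dive left) remains, with payoff 2.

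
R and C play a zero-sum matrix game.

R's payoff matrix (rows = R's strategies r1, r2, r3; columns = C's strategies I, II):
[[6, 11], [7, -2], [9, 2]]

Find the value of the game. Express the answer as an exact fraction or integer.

29/4

Row r2 is strictly dominated by row r3, so R never plays it.
The remaining 2×2 game on (r1, r3) × (I, II) has no saddle point. Let R play r1 with probability p; indifference gives 6p + 9(1−p) = 11p + 2(1−p), so p = 7/12.
Similarly C's optimal q on I is 3/4, and the value is 6·(3/4) + (11)·(1/4) = 29/4.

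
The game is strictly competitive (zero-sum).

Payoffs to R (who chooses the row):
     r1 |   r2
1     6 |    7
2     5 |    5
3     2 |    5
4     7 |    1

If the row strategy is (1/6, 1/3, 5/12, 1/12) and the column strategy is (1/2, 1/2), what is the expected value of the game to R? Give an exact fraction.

109/24

Against (1/2, 1/2), each row's expected payoff is 1: 13/2; 2: 5; 3: 7/2; 4: 4.
Taking the (1/6, 1/3, 5/12, 1/12)-weighted average: (1/6)·(13/2) + (1/3)·(5) + (5/12)·(7/2) + (1/12)·(4) = 109/24.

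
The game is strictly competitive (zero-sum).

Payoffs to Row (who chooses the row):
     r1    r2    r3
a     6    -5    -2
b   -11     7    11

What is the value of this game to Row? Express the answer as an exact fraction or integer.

-13/29

Column r3 is strictly dominated by r2 for Column (it gives Row more in every row).
The remaining 2×2 game on (a, b) × (r1, r2) has no saddle point. Let Row play a with probability p; indifference gives 6p − 11(1−p) = −5p + 7(1−p), so p = 18/29.
Similarly Column's optimal q on r1 is 12/29, and the value is 6·(12/29) + (-5)·(17/29) = -13/29.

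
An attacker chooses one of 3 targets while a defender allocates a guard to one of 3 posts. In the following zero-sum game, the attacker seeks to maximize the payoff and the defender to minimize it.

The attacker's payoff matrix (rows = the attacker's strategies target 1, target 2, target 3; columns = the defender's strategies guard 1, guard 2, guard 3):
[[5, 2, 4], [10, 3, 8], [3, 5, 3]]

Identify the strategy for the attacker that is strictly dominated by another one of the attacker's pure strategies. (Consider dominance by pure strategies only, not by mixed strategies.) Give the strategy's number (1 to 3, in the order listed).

1

Compare target 1 with target 2: 10 > 5, 3 > 2, 8 > 4.
So target 2 strictly dominates target 1 for the attacker; target 1 is strictly dominated.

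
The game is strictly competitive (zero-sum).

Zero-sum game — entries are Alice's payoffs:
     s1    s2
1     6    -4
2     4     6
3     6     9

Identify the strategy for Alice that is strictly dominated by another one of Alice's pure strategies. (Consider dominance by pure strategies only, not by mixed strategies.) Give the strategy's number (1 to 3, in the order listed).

Compare 2 with 3: 6 > 4, 9 > 6.
So 3 strictly dominates 2 for Alice; 2 is strictly dominated.

2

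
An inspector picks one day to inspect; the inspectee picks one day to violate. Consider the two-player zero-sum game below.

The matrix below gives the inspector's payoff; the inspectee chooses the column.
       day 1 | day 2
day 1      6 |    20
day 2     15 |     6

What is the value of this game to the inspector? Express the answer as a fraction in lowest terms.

Row minima are 6 and 6, so the inspector's maximin is 6; column maxima are 15 and 20, so the inspectee's minimax is 15. These differ, so the equilibrium is in mixed strategies.
Let the inspector play day 1 with probability p. The inspectee is indifferent when 6p + 15(1−p) = 20p + 6(1−p), giving p = 9/23.
Let the inspectee play day 1 with probability q. The inspector is indifferent when 6q + 20(1−q) = 15q + 6(1−q), giving q = 14/23.
The value is 6·(14/23) + (20)·(9/23) = 264/23.

264/23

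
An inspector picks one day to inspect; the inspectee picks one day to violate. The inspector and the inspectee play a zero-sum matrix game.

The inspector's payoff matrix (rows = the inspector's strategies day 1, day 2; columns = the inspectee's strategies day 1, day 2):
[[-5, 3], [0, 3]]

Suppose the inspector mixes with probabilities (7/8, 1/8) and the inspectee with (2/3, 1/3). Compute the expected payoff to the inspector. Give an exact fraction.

-23/12

Against (2/3, 1/3), each row's expected payoff is day 1: -7/3; day 2: 1.
Taking the (7/8, 1/8)-weighted average: (7/8)·(-7/3) + (1/8)·(1) = -23/12.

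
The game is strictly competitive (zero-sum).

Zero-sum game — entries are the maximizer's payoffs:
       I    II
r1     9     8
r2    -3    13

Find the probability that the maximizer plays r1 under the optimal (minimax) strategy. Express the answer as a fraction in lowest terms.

Row minima are 8 and -3, so the maximizer's maximin is 8; column maxima are 9 and 13, so the minimizer's minimax is 9. These differ, so the equilibrium is in mixed strategies.
Let the maximizer play r1 with probability p. The minimizer is indifferent when 9p − 3(1−p) = 8p + 13(1−p), giving p = 16/17.

16/17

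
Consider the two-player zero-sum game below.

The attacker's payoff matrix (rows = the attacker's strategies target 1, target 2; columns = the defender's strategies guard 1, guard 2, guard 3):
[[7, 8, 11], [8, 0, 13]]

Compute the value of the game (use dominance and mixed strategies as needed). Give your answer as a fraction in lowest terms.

Column guard 3 is strictly dominated by guard 1 for the defender (it gives the attacker more in every row).
The remaining 2×2 game on (target 1, target 2) × (guard 1, guard 2) has no saddle point. Let the attacker play target 1 with probability p; indifference gives 7p + 8(1−p) = 8p, so p = 8/9.
Similarly the defender's optimal q on guard 1 is 8/9, and the value is 7·(8/9) + (8)·(1/9) = 64/9.

64/9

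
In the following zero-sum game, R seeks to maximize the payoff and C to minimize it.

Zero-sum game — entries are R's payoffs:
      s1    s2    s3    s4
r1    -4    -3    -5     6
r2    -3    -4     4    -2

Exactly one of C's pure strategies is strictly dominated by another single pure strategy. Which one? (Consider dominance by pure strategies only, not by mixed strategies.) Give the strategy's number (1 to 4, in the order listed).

4

C prefers columns that give R less. Compare s4 with s1: -4 < 6, -3 < -2.
So s1 strictly dominates s4 for C; s4 is strictly dominated.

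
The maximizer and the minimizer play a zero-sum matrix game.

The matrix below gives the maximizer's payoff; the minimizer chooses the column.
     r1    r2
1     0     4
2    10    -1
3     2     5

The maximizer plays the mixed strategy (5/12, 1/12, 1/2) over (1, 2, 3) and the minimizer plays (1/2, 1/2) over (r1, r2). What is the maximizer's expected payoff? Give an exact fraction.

Against (1/2, 1/2), each row's expected payoff is 1: 2; 2: 9/2; 3: 7/2.
Taking the (5/12, 1/12, 1/2)-weighted average: (5/12)·(2) + (1/12)·(9/2) + (1/2)·(7/2) = 71/24.

71/24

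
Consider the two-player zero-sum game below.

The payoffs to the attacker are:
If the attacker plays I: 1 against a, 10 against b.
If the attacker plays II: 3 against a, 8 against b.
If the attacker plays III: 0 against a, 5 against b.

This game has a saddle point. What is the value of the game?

Row minima: 1, 3, 0 → the attacker's maximin is 3.
Column maxima: 3, 10 → the defender's minimax is 3.
They coincide at (II, a), so the value is 3.

3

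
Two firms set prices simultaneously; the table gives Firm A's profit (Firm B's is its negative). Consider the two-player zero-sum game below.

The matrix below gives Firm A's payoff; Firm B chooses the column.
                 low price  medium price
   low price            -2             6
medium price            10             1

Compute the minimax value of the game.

Row minima are -2 and 1, so Firm A's maximin is 1; column maxima are 10 and 6, so Firm B's minimax is 6. These differ, so the equilibrium is in mixed strategies.
Let Firm A play low price with probability p. Firm B is indifferent when −2p + 10(1−p) = 6p + (1−p), giving p = 9/17.
Let Firm B play low price with probability q. Firm A is indifferent when −2q + 6(1−q) = 10q + (1−q), giving q = 5/17.
The value is -2·(5/17) + (6)·(12/17) = 62/17.

62/17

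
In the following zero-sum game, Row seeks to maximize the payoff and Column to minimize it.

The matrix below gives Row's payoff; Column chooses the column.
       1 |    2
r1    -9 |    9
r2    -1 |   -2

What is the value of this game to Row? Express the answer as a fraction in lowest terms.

Row minima are -9 and -2, so Row's maximin is -2; column maxima are -1 and 9, so Column's minimax is -1. These differ, so the equilibrium is in mixed strategies.
Let Row play r1 with probability p. Column is indifferent when −9p − (1−p) = 9p − 2(1−p), giving p = 1/19.
Let Column play 1 with probability q. Row is indifferent when −9q + 9(1−q) = −q − 2(1−q), giving q = 11/19.
The value is -9·(11/19) + (9)·(8/19) = -27/19.

-27/19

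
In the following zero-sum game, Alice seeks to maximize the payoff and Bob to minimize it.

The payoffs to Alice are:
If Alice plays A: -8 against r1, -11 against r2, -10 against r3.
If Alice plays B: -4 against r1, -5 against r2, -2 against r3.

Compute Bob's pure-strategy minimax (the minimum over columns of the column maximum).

The worst case (largest entry) in each column is r1: -4, r2: -5, r3: -2.
The best (smallest) of these is -5.

-5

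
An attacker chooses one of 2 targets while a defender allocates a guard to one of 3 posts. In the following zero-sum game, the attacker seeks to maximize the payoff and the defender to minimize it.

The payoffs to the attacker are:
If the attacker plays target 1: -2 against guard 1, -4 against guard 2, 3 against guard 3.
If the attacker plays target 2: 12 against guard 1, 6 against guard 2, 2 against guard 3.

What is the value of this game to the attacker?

Column guard 1 is strictly dominated by guard 2 for the defender (it gives the attacker more in every row).
The remaining 2×2 game on (target 1, target 2) × (guard 2, guard 3) has no saddle point. Let the attacker play target 1 with probability p; indifference gives −4p + 6(1−p) = 3p + 2(1−p), so p = 4/11.
Similarly the defender's optimal q on guard 2 is 1/11, and the value is -4·(1/11) + (3)·(10/11) = 26/11.

26/11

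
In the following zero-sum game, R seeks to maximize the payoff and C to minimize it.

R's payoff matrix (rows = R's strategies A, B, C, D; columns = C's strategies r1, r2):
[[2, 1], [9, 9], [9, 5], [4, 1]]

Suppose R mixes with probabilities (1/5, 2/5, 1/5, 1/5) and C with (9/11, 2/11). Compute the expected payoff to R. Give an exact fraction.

347/55

Against (9/11, 2/11), each row's expected payoff is A: 20/11; B: 9; C: 91/11; D: 38/11.
Taking the (1/5, 2/5, 1/5, 1/5)-weighted average: (1/5)·(20/11) + (2/5)·(9) + (1/5)·(91/11) + (1/5)·(38/11) = 347/55.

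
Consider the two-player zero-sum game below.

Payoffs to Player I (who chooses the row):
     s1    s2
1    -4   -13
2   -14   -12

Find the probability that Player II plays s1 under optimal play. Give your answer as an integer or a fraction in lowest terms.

Row minima are -13 and -14, so Player I's maximin is -13; column maxima are -4 and -12, so Player II's minimax is -12. These differ, so the equilibrium is in mixed strategies.
Let Player II play s1 with probability q. Player I is indifferent when −4q − 13(1−q) = −14q − 12(1−q), giving q = 1/11.

1/11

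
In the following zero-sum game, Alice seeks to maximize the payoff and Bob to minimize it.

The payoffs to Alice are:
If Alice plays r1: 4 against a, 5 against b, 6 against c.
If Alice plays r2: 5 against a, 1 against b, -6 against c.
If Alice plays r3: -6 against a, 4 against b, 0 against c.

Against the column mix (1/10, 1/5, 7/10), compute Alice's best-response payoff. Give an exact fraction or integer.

28/5

r1: (4)·(1/10) + (5)·(1/5) + (6)·(7/10) = 28/5.
r2: (5)·(1/10) + (1)·(1/5) + (-6)·(7/10) = -7/2.
r3: (-6)·(1/10) + (4)·(1/5) + (0)·(7/10) = 1/5.
The best pure response is r1 with expected payoff 28/5.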